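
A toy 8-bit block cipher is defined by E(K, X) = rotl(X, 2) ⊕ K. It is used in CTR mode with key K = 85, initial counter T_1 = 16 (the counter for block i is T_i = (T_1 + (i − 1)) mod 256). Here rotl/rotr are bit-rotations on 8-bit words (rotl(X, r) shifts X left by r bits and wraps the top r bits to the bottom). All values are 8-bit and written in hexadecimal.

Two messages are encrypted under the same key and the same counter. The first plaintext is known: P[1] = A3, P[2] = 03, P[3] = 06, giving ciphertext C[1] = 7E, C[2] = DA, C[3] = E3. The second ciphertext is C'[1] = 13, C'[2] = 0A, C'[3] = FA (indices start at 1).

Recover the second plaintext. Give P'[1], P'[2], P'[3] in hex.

P'[1] = CE, P'[2] = D3, P'[3] = 1F

In CTR with a reused counter, both messages share the same keystream S_i, so C_i ⊕ C'_i = P_i ⊕ P'_i and thus P'_i = P_i ⊕ C_i ⊕ C'_i.
P'[1]: A3 ⊕ 7E ⊕ 13 = CE.
P'[2]: 03 ⊕ DA ⊕ 0A = D3.
P'[3]: 06 ⊕ E3 ⊕ FA = 1F.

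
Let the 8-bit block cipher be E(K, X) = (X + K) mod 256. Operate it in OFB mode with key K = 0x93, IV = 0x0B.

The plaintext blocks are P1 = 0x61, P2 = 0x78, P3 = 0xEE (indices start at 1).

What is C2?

OFB encryption: S_i = E(K, S_{i−1}) with S_{0} = IV; C_i = P_i ⊕ S_i.
C1: S = E(K, 0x0B) = 0x9E; 0x61 ⊕ 0x9E = 0xFF.
C2: S = E(K, 0x9E) = 0x31; 0x78 ⊕ 0x31 = 0x49.

C2 = 0x49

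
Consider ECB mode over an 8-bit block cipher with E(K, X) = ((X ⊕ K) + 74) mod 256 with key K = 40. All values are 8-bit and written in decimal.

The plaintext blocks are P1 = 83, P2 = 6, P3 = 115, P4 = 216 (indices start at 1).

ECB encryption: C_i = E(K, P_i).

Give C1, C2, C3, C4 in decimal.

C1: E(K, 83) = 197.
C2: E(K, 6) = 120.
C3: E(K, 115) = 165.
C4: E(K, 216) = 58.

C1 = 197, C2 = 120, C3 = 165, C4 = 58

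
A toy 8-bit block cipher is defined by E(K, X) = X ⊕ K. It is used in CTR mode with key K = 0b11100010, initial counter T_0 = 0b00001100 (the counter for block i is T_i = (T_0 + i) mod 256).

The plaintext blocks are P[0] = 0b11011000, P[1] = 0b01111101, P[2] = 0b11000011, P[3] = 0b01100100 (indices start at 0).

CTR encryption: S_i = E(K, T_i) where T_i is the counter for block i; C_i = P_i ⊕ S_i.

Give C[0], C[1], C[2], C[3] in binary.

C[0] = 0b00110110, C[1] = 0b10010010, C[2] = 0b00101111, C[3] = 0b10001001

C[0]: T = 0b00001100, S = E(K, T) = 0b11101110; 0b11011000 ⊕ 0b11101110 = 0b00110110.
C[1]: T = 0b00001101, S = E(K, T) = 0b11101111; 0b01111101 ⊕ 0b11101111 = 0b10010010.
C[2]: T = 0b00001110, S = E(K, T) = 0b11101100; 0b11000011 ⊕ 0b11101100 = 0b00101111.
C[3]: T = 0b00001111, S = E(K, T) = 0b11101101; 0b01100100 ⊕ 0b11101101 = 0b10001001.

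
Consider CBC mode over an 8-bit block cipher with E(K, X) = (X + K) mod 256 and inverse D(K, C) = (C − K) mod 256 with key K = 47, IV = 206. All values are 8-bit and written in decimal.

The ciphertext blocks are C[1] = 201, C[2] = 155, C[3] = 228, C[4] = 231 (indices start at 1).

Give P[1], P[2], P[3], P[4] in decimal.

CBC decryption: P_i = D(K, C_i) ⊕ C_{i−1}, with C_{0} = IV.
P[1]: D(K, 201) = 154; 154 ⊕ 206 = 84.
P[2]: D(K, 155) = 108; 108 ⊕ 201 = 165.
P[3]: D(K, 228) = 181; 181 ⊕ 155 = 46.
P[4]: D(K, 231) = 184; 184 ⊕ 228 = 92.

P[1] = 84, P[2] = 165, P[3] = 46, P[4] = 92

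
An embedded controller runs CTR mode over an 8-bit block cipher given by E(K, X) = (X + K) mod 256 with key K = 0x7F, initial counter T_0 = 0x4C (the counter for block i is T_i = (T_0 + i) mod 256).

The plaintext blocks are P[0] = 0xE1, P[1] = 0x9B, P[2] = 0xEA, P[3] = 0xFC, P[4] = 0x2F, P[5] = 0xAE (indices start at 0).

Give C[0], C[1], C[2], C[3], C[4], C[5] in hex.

CTR encryption: S_i = E(K, T_i) where T_i is the counter for block i; C_i = P_i ⊕ S_i.
C[0]: T = 0x4C, S = E(K, T) = 0xCB; 0xE1 ⊕ 0xCB = 0x2A.
C[1]: T = 0x4D, S = E(K, T) = 0xCC; 0x9B ⊕ 0xCC = 0x57.
C[2]: T = 0x4E, S = E(K, T) = 0xCD; 0xEA ⊕ 0xCD = 0x27.
C[3]: T = 0x4F, S = E(K, T) = 0xCE; 0xFC ⊕ 0xCE = 0x32.
C[4]: T = 0x50, S = E(K, T) = 0xCF; 0x2F ⊕ 0xCF = 0xE0.
C[5]: T = 0x51, S = E(K, T) = 0xD0; 0xAE ⊕ 0xD0 = 0x7E.

C[0] = 0x2A, C[1] = 0x57, C[2] = 0x27, C[3] = 0x32, C[4] = 0xE0, C[5] = 0x7E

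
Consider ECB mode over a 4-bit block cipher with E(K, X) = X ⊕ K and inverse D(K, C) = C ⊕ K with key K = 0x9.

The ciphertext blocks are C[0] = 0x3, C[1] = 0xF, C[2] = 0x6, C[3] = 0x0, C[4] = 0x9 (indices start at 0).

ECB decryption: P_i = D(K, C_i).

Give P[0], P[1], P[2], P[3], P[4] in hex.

P[0]: D(K, 0x3) = 0xA.
P[1]: D(K, 0xF) = 0x6.
P[2]: D(K, 0x6) = 0xF.
P[3]: D(K, 0x0) = 0x9.
P[4]: D(K, 0x9) = 0x0.

P[0] = 0xA, P[1] = 0x6, P[2] = 0xF, P[3] = 0x9, P[4] = 0x0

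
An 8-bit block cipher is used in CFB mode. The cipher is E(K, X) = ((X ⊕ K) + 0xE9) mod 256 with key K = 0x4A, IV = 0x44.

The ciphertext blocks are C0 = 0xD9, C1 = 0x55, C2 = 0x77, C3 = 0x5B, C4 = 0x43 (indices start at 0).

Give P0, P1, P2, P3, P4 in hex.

CFB decryption: P_i = C_i ⊕ E(K, C_{i−1}), with C_{−1} = IV.
P0: E(K, 0x44) = 0xF7; 0xD9 ⊕ 0xF7 = 0x2E.
P1: E(K, 0xD9) = 0x7C; 0x55 ⊕ 0x7C = 0x29.
P2: E(K, 0x55) = 0x08; 0x77 ⊕ 0x08 = 0x7F.
P3: E(K, 0x77) = 0x26; 0x5B ⊕ 0x26 = 0x7D.
P4: E(K, 0x5B) = 0xFA; 0x43 ⊕ 0xFA = 0xB9.

P0 = 0x2E, P1 = 0x29, P2 = 0x7F, P3 = 0x7D, P4 = 0xB9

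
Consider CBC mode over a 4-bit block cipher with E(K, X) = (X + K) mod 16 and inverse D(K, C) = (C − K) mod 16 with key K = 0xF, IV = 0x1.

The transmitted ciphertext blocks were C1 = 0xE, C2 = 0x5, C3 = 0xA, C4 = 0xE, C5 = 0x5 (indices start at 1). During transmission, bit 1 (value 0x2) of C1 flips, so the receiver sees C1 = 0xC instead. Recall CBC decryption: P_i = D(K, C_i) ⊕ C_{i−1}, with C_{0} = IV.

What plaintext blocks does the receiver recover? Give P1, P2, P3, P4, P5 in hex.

P1 = 0xC, P2 = 0xA, P3 = 0xE, P4 = 0x5, P5 = 0x8

Only C1 changed, to 0xC. In CBC, a change in C_i garbles P_i and flips the same bit in P_{i+1}. Decrypting the received ciphertext:
P1: D(K, 0xC) = 0xD; 0xD ⊕ 0x1 = 0xC.
P2: D(K, 0x5) = 0x6; 0x6 ⊕ 0xC = 0xA.
P3: D(K, 0xA) = 0xB; 0xB ⊕ 0x5 = 0xE.
P4: D(K, 0xE) = 0xF; 0xF ⊕ 0xA = 0x5.
P5: D(K, 0x5) = 0x6; 0x6 ⊕ 0xE = 0x8.
Blocks that differ from the original plaintext: P1, P2.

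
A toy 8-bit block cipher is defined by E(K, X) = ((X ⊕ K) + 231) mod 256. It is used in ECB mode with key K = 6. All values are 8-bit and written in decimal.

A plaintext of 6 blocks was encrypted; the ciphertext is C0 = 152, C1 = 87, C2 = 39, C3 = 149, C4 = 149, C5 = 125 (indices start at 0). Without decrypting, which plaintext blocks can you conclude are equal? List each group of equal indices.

ECB encrypts each block independently with the same key, so equal ciphertext blocks imply equal plaintext blocks.
C3 = C4 = 149, so P3 = P4.

P3 = P4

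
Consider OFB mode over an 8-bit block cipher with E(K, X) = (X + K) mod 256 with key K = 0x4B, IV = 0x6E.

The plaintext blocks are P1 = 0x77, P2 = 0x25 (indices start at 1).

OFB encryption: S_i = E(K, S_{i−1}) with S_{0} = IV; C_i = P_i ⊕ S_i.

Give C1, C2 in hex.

C1 = 0xCE, C2 = 0x21

C1: S = E(K, 0x6E) = 0xB9; 0x77 ⊕ 0xB9 = 0xCE.
C2: S = E(K, 0xB9) = 0x04; 0x25 ⊕ 0x04 = 0x21.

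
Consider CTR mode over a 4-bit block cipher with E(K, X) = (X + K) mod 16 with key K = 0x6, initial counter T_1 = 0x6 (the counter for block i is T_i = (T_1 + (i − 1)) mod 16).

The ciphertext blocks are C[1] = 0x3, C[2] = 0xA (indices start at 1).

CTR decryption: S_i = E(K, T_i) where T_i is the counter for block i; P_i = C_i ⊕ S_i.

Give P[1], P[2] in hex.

P[1]: T = 0x6, S = E(K, T) = 0xC; 0x3 ⊕ 0xC = 0xF.
P[2]: T = 0x7, S = E(K, T) = 0xD; 0xA ⊕ 0xD = 0x7.

P[1] = 0xF, P[2] = 0x7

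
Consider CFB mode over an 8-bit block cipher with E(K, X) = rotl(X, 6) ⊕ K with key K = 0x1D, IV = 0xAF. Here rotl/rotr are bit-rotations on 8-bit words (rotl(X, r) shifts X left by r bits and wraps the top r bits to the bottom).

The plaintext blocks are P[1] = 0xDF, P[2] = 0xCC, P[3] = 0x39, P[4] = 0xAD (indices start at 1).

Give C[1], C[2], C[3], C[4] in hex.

C[1] = 0x29, C[2] = 0x9B, C[3] = 0xC2, C[4] = 0x00

CFB encryption: C_i = P_i ⊕ E(K, C_{i−1}), with C_{0} = IV.
C[1]: E(K, 0xAF) = 0xF6; 0xDF ⊕ 0xF6 = 0x29.
C[2]: E(K, 0x29) = 0x57; 0xCC ⊕ 0x57 = 0x9B.
C[3]: E(K, 0x9B) = 0xFB; 0x39 ⊕ 0xFB = 0xC2.
C[4]: E(K, 0xC2) = 0xAD; 0xAD ⊕ 0xAD = 0x00.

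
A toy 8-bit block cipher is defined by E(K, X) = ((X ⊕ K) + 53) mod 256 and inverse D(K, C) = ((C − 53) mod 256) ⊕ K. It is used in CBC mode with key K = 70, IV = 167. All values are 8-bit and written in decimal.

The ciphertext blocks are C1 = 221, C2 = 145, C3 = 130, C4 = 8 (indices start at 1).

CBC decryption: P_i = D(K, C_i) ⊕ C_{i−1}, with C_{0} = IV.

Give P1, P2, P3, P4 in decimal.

P1 = 73, P2 = 199, P3 = 154, P4 = 23

P1: D(K, 221) = 238; 238 ⊕ 167 = 73.
P2: D(K, 145) = 26; 26 ⊕ 221 = 199.
P3: D(K, 130) = 11; 11 ⊕ 145 = 154.
P4: D(K, 8) = 149; 149 ⊕ 130 = 23.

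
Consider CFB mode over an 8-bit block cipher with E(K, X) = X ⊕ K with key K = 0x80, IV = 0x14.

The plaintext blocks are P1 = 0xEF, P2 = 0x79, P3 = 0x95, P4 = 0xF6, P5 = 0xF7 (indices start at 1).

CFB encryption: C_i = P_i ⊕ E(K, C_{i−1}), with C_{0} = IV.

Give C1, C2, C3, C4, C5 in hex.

C1 = 0x7B, C2 = 0x82, C3 = 0x97, C4 = 0xE1, C5 = 0x96

C1: E(K, 0x14) = 0x94; 0xEF ⊕ 0x94 = 0x7B.
C2: E(K, 0x7B) = 0xFB; 0x79 ⊕ 0xFB = 0x82.
C3: E(K, 0x82) = 0x02; 0x95 ⊕ 0x02 = 0x97.
C4: E(K, 0x97) = 0x17; 0xF6 ⊕ 0x17 = 0xE1.
C5: E(K, 0xE1) = 0x61; 0xF7 ⊕ 0x61 = 0x96.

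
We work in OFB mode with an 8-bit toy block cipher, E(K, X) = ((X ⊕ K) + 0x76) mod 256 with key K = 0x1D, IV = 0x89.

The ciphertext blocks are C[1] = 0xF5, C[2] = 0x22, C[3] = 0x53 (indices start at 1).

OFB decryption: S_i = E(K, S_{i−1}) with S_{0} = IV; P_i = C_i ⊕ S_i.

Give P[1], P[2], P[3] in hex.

P[1]: S = E(K, 0x89) = 0x0A; 0xF5 ⊕ 0x0A = 0xFF.
P[2]: S = E(K, 0x0A) = 0x8D; 0x22 ⊕ 0x8D = 0xAF.
P[3]: S = E(K, 0x8D) = 0x06; 0x53 ⊕ 0x06 = 0x55.

P[1] = 0xFF, P[2] = 0xAF, P[3] = 0x55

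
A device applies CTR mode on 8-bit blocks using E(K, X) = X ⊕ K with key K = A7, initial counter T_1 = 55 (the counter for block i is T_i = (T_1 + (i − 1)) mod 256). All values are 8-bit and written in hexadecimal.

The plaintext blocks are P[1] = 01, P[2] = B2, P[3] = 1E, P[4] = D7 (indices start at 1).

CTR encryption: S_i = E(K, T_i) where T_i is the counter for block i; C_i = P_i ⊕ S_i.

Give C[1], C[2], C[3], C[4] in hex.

C[1] = F3, C[2] = 43, C[3] = EE, C[4] = 28

C[1]: T = 55, S = E(K, T) = F2; 01 ⊕ F2 = F3.
C[2]: T = 56, S = E(K, T) = F1; B2 ⊕ F1 = 43.
C[3]: T = 57, S = E(K, T) = F0; 1E ⊕ F0 = EE.
C[4]: T = 58, S = E(K, T) = FF; D7 ⊕ FF = 28.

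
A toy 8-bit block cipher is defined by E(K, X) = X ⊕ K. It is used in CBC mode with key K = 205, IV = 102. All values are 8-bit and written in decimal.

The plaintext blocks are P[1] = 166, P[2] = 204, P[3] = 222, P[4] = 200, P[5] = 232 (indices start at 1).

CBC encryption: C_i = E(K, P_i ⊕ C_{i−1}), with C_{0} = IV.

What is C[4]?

C[1]: P[1] ⊕ 102 = 192; E(K, 192) = 13.
C[2]: P[2] ⊕ 13 = 193; E(K, 193) = 12.
C[3]: P[3] ⊕ 12 = 210; E(K, 210) = 31.
C[4]: P[4] ⊕ 31 = 215; E(K, 215) = 26.

C[4] = 26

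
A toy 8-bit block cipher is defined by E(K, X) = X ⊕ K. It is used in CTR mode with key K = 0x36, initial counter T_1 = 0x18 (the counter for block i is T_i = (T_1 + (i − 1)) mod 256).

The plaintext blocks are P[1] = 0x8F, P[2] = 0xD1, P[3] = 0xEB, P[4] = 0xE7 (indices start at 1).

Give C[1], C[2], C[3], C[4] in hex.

CTR encryption: S_i = E(K, T_i) where T_i is the counter for block i; C_i = P_i ⊕ S_i.
C[1]: T = 0x18, S = E(K, T) = 0x2E; 0x8F ⊕ 0x2E = 0xA1.
C[2]: T = 0x19, S = E(K, T) = 0x2F; 0xD1 ⊕ 0x2F = 0xFE.
C[3]: T = 0x1A, S = E(K, T) = 0x2C; 0xEB ⊕ 0x2C = 0xC7.
C[4]: T = 0x1B, S = E(K, T) = 0x2D; 0xE7 ⊕ 0x2D = 0xCA.

C[1] = 0xA1, C[2] = 0xFE, C[3] = 0xC7, C[4] = 0xCA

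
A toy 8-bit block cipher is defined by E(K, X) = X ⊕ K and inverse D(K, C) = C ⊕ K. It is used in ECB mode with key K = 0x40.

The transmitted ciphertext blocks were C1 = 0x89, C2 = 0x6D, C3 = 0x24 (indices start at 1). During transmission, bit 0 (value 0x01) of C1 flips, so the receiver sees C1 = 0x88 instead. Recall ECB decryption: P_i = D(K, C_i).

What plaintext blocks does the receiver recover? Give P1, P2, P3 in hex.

Only C1 changed, to 0x88. In ECB, a change in C_i affects only P_i. Decrypting the received ciphertext:
P1: D(K, 0x88) = 0xC8.
P2: D(K, 0x6D) = 0x2D.
P3: D(K, 0x24) = 0x64.
Blocks that differ from the original plaintext: P1.

P1 = 0xC8, P2 = 0x2D, P3 = 0x64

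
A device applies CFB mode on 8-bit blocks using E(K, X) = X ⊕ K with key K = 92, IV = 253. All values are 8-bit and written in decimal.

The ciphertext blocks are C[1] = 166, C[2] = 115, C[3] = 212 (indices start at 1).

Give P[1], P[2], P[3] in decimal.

CFB decryption: P_i = C_i ⊕ E(K, C_{i−1}), with C_{0} = IV.
P[1]: E(K, 253) = 161; 166 ⊕ 161 = 7.
P[2]: E(K, 166) = 250; 115 ⊕ 250 = 137.
P[3]: E(K, 115) = 47; 212 ⊕ 47 = 251.

P[1] = 7, P[2] = 137, P[3] = 251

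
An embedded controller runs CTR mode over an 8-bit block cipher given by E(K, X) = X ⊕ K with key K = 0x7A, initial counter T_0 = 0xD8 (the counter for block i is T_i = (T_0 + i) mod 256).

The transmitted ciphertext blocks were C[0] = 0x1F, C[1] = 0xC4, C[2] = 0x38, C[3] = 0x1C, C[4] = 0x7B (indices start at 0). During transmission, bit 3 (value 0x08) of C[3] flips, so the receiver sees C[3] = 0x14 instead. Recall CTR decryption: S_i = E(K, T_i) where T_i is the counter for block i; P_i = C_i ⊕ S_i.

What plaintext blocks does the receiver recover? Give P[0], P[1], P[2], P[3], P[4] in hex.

Only C[3] changed, to 0x14. In CTR, a change in C_i flips the same bit in P_i only; the keystream is unaffected. Decrypting the received ciphertext:
P[0]: T = 0xD8, S = E(K, T) = 0xA2; 0x1F ⊕ 0xA2 = 0xBD.
P[1]: T = 0xD9, S = E(K, T) = 0xA3; 0xC4 ⊕ 0xA3 = 0x67.
P[2]: T = 0xDA, S = E(K, T) = 0xA0; 0x38 ⊕ 0xA0 = 0x98.
P[3]: T = 0xDB, S = E(K, T) = 0xA1; 0x14 ⊕ 0xA1 = 0xB5.
P[4]: T = 0xDC, S = E(K, T) = 0xA6; 0x7B ⊕ 0xA6 = 0xDD.
Blocks that differ from the original plaintext: P[3].

P[0] = 0xBD, P[1] = 0x67, P[2] = 0x98, P[3] = 0xB5, P[4] = 0xDD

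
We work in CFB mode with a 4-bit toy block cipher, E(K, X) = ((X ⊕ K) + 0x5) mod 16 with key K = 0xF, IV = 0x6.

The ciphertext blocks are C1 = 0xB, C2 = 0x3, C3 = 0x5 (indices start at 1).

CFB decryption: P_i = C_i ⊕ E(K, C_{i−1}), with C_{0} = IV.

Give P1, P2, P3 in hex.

P1: E(K, 0x6) = 0xE; 0xB ⊕ 0xE = 0x5.
P2: E(K, 0xB) = 0x9; 0x3 ⊕ 0x9 = 0xA.
P3: E(K, 0x3) = 0x1; 0x5 ⊕ 0x1 = 0x4.

P1 = 0x5, P2 = 0xA, P3 = 0x4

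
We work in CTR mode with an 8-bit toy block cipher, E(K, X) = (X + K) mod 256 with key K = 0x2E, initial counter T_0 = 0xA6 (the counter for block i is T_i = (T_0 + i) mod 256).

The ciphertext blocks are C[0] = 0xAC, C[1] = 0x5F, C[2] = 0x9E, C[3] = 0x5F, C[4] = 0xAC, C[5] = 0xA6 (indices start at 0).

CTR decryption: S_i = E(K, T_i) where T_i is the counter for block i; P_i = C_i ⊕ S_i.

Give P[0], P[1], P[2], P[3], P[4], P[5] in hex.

P[0] = 0x78, P[1] = 0x8A, P[2] = 0x48, P[3] = 0x88, P[4] = 0x74, P[5] = 0x7F

P[0]: T = 0xA6, S = E(K, T) = 0xD4; 0xAC ⊕ 0xD4 = 0x78.
P[1]: T = 0xA7, S = E(K, T) = 0xD5; 0x5F ⊕ 0xD5 = 0x8A.
P[2]: T = 0xA8, S = E(K, T) = 0xD6; 0x9E ⊕ 0xD6 = 0x48.
P[3]: T = 0xA9, S = E(K, T) = 0xD7; 0x5F ⊕ 0xD7 = 0x88.
P[4]: T = 0xAA, S = E(K, T) = 0xD8; 0xAC ⊕ 0xD8 = 0x74.
P[5]: T = 0xAB, S = E(K, T) = 0xD9; 0xA6 ⊕ 0xD9 = 0x7F.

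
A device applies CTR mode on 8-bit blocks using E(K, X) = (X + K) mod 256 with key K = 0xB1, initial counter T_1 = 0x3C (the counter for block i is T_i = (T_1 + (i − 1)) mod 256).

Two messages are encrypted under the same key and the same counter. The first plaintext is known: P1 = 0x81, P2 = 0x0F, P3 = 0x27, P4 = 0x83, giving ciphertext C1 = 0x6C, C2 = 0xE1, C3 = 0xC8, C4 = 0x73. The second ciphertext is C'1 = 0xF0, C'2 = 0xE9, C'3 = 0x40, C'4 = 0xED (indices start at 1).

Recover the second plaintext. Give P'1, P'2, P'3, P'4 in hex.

In CTR with a reused counter, both messages share the same keystream S_i, so C_i ⊕ C'_i = P_i ⊕ P'_i and thus P'_i = P_i ⊕ C_i ⊕ C'_i.
P'1: 0x81 ⊕ 0x6C ⊕ 0xF0 = 0x1D.
P'2: 0x0F ⊕ 0xE1 ⊕ 0xE9 = 0x07.
P'3: 0x27 ⊕ 0xC8 ⊕ 0x40 = 0xAF.
P'4: 0x83 ⊕ 0x73 ⊕ 0xED = 0x1D.

P'1 = 0x1D, P'2 = 0x07, P'3 = 0xAF, P'4 = 0x1D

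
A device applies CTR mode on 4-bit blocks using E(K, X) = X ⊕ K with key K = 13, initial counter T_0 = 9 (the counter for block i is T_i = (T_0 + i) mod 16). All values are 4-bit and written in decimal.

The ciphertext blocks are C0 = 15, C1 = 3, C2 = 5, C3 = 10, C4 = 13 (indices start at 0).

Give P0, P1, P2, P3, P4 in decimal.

CTR decryption: S_i = E(K, T_i) where T_i is the counter for block i; P_i = C_i ⊕ S_i.
P0: T = 9, S = E(K, T) = 4; 15 ⊕ 4 = 11.
P1: T = 10, S = E(K, T) = 7; 3 ⊕ 7 = 4.
P2: T = 11, S = E(K, T) = 6; 5 ⊕ 6 = 3.
P3: T = 12, S = E(K, T) = 1; 10 ⊕ 1 = 11.
P4: T = 13, S = E(K, T) = 0; 13 ⊕ 0 = 13.

P0 = 11, P1 = 4, P2 = 3, P3 = 11, P4 = 13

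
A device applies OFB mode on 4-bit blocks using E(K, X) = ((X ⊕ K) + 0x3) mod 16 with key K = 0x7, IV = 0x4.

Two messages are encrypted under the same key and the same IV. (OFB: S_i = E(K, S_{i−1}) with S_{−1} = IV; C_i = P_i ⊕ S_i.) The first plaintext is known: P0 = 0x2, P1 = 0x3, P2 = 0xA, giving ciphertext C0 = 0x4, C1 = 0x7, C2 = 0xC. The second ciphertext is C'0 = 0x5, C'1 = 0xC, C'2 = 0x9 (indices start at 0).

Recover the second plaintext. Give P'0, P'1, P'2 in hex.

P'0 = 0x3, P'1 = 0x8, P'2 = 0xF

In OFB with a reused IV, both messages share the same keystream S_i, so C_i ⊕ C'_i = P_i ⊕ P'_i and thus P'_i = P_i ⊕ C_i ⊕ C'_i.
P'0: 0x2 ⊕ 0x4 ⊕ 0x5 = 0x3.
P'1: 0x3 ⊕ 0x7 ⊕ 0xC = 0x8.
P'2: 0xA ⊕ 0xC ⊕ 0x9 = 0xF.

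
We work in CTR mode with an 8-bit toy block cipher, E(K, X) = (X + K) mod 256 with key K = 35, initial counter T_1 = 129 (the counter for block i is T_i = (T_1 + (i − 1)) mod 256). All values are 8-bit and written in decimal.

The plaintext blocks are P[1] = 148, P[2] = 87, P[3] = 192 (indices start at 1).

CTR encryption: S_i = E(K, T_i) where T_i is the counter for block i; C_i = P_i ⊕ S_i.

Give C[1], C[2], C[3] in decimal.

C[1]: T = 129, S = E(K, T) = 164; 148 ⊕ 164 = 48.
C[2]: T = 130, S = E(K, T) = 165; 87 ⊕ 165 = 242.
C[3]: T = 131, S = E(K, T) = 166; 192 ⊕ 166 = 102.

C[1] = 48, C[2] = 242, C[3] = 102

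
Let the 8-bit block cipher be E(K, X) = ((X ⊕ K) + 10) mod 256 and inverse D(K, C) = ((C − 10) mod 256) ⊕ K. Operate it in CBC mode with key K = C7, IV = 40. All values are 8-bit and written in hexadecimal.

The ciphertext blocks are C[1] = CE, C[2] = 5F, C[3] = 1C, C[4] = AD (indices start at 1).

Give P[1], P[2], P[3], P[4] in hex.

CBC decryption: P_i = D(K, C_i) ⊕ C_{i−1}, with C_{0} = IV.
P[1]: D(K, CE) = 79; 79 ⊕ 40 = 39.
P[2]: D(K, 5F) = 88; 88 ⊕ CE = 46.
P[3]: D(K, 1C) = CB; CB ⊕ 5F = 94.
P[4]: D(K, AD) = 5A; 5A ⊕ 1C = 46.

P[1] = 39, P[2] = 46, P[3] = 94, P[4] = 46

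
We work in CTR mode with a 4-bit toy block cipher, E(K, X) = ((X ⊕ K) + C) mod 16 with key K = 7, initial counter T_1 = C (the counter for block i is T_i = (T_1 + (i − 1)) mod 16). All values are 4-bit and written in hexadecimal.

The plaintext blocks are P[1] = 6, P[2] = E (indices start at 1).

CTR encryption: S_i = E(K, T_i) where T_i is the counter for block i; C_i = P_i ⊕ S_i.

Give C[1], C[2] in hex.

C[1]: T = C, S = E(K, T) = 7; 6 ⊕ 7 = 1.
C[2]: T = D, S = E(K, T) = 6; E ⊕ 6 = 8.

C[1] = 1, C[2] = 8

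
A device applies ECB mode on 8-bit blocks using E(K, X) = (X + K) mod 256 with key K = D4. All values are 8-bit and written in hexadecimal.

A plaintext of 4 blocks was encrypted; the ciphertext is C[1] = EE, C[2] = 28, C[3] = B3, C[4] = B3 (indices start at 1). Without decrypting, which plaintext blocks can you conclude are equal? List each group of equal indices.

ECB encrypts each block independently with the same key, so equal ciphertext blocks imply equal plaintext blocks.
C[3] = C[4] = B3, so P[3] = P[4].

P[3] = P[4]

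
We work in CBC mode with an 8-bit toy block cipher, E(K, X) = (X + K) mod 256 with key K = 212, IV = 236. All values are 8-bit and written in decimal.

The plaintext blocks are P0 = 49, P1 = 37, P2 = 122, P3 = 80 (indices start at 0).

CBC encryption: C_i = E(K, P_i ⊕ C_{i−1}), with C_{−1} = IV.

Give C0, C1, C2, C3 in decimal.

C0 = 177, C1 = 104, C2 = 230, C3 = 138

C0: P0 ⊕ 236 = 221; E(K, 221) = 177.
C1: P1 ⊕ 177 = 148; E(K, 148) = 104.
C2: P2 ⊕ 104 = 18; E(K, 18) = 230.
C3: P3 ⊕ 230 = 182; E(K, 182) = 138.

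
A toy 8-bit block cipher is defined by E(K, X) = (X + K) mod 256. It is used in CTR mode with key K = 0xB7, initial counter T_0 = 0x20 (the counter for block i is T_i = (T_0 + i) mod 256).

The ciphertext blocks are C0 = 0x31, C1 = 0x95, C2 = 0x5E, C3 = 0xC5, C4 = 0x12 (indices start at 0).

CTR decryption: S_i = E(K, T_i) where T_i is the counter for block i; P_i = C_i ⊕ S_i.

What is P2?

P2 = 0x87

P2: T = 0x22, S = E(K, T) = 0xD9; 0x5E ⊕ 0xD9 = 0x87.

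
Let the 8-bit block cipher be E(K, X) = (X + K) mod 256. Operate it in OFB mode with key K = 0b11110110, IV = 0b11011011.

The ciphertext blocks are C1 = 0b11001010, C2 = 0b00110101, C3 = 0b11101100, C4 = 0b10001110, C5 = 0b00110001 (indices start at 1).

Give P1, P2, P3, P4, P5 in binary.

OFB decryption: S_i = E(K, S_{i−1}) with S_{0} = IV; P_i = C_i ⊕ S_i.
P1: S = E(K, 0b11011011) = 0b11010001; 0b11001010 ⊕ 0b11010001 = 0b00011011.
P2: S = E(K, 0b11010001) = 0b11000111; 0b00110101 ⊕ 0b11000111 = 0b11110010.
P3: S = E(K, 0b11000111) = 0b10111101; 0b11101100 ⊕ 0b10111101 = 0b01010001.
P4: S = E(K, 0b10111101) = 0b10110011; 0b10001110 ⊕ 0b10110011 = 0b00111101.
P5: S = E(K, 0b10110011) = 0b10101001; 0b00110001 ⊕ 0b10101001 = 0b10011000.

P1 = 0b00011011, P2 = 0b11110010, P3 = 0b01010001, P4 = 0b00111101, P5 = 0b10011000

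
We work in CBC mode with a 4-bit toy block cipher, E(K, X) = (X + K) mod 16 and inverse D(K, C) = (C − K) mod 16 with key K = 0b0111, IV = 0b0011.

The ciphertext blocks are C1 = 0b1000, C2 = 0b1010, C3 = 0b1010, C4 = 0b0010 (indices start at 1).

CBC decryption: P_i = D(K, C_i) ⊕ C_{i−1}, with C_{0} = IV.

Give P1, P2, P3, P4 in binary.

P1: D(K, 0b1000) = 0b0001; 0b0001 ⊕ 0b0011 = 0b0010.
P2: D(K, 0b1010) = 0b0011; 0b0011 ⊕ 0b1000 = 0b1011.
P3: D(K, 0b1010) = 0b0011; 0b0011 ⊕ 0b1010 = 0b1001.
P4: D(K, 0b0010) = 0b1011; 0b1011 ⊕ 0b1010 = 0b0001.

P1 = 0b0010, P2 = 0b1011, P3 = 0b1001, P4 = 0b0001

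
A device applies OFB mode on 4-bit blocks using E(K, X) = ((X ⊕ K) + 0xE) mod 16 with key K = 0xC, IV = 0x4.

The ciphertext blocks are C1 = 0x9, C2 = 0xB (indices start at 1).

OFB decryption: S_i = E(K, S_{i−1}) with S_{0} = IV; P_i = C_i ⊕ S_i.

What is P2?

P2 = 0x3

P1: S = E(K, 0x4) = 0x6; 0x9 ⊕ 0x6 = 0xF.
P2: S = E(K, 0x6) = 0x8; 0xB ⊕ 0x8 = 0x3.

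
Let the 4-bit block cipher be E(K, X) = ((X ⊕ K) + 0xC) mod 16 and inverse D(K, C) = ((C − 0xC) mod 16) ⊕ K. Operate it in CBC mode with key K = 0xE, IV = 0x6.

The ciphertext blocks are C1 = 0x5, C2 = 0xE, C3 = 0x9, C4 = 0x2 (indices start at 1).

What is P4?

CBC decryption: P_i = D(K, C_i) ⊕ C_{i−1}, with C_{0} = IV.
P4: D(K, 0x2) = 0x8; 0x8 ⊕ 0x9 = 0x1.

P4 = 0x1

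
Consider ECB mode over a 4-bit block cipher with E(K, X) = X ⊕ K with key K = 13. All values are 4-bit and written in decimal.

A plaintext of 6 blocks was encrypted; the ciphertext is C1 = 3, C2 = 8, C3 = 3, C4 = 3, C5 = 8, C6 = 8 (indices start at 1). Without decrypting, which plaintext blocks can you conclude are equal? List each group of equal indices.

P1 = P3 = P4; P2 = P5 = P6

ECB encrypts each block independently with the same key, so equal ciphertext blocks imply equal plaintext blocks.
C1 = C3 = C4 = 3, so P1 = P3 = P4.
C2 = C5 = C6 = 8, so P2 = P5 = P6.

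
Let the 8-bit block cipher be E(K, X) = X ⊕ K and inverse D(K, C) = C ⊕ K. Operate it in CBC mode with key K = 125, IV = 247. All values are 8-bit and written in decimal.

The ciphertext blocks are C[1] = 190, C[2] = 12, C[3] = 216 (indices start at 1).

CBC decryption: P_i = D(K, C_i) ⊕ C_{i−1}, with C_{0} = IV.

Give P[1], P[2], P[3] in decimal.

P[1] = 52, P[2] = 207, P[3] = 169

P[1]: D(K, 190) = 195; 195 ⊕ 247 = 52.
P[2]: D(K, 12) = 113; 113 ⊕ 190 = 207.
P[3]: D(K, 216) = 165; 165 ⊕ 12 = 169.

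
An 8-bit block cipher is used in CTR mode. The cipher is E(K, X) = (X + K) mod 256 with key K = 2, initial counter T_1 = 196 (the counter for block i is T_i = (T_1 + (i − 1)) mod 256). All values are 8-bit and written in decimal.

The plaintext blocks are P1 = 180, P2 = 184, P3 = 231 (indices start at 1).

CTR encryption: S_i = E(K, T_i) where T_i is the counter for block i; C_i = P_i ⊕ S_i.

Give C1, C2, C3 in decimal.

C1 = 114, C2 = 127, C3 = 47

C1: T = 196, S = E(K, T) = 198; 180 ⊕ 198 = 114.
C2: T = 197, S = E(K, T) = 199; 184 ⊕ 199 = 127.
C3: T = 198, S = E(K, T) = 200; 231 ⊕ 200 = 47.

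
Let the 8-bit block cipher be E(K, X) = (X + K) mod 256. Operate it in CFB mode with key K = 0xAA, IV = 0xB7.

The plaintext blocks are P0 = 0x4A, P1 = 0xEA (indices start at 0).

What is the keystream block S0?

CFB encryption: C_i = P_i ⊕ E(K, C_{i−1}), with C_{−1} = IV.
C0: E(K, 0xB7) = 0x61; 0x4A ⊕ 0x61 = 0x2B.
So S0 = 0x61.

0x61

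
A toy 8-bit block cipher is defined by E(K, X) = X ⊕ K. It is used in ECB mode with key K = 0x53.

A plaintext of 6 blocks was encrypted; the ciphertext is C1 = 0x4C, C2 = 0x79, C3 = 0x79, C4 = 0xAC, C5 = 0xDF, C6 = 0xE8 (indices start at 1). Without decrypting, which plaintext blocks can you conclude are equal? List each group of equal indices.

ECB encrypts each block independently with the same key, so equal ciphertext blocks imply equal plaintext blocks.
C2 = C3 = 0x79, so P2 = P3.

P2 = P3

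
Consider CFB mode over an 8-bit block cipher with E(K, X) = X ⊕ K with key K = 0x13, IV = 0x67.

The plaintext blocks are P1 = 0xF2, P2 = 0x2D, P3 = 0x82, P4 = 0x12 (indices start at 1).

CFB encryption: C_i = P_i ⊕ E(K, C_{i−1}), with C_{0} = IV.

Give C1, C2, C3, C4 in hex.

C1 = 0x86, C2 = 0xB8, C3 = 0x29, C4 = 0x28

C1: E(K, 0x67) = 0x74; 0xF2 ⊕ 0x74 = 0x86.
C2: E(K, 0x86) = 0x95; 0x2D ⊕ 0x95 = 0xB8.
C3: E(K, 0xB8) = 0xAB; 0x82 ⊕ 0xAB = 0x29.
C4: E(K, 0x29) = 0x3A; 0x12 ⊕ 0x3A = 0x28.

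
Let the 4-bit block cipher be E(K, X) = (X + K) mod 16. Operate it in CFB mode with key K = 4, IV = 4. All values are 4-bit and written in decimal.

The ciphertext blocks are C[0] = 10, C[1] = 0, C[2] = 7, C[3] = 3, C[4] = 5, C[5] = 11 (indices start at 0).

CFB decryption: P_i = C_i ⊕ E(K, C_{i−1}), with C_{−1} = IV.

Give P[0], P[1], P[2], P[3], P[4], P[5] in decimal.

P[0]: E(K, 4) = 8; 10 ⊕ 8 = 2.
P[1]: E(K, 10) = 14; 0 ⊕ 14 = 14.
P[2]: E(K, 0) = 4; 7 ⊕ 4 = 3.
P[3]: E(K, 7) = 11; 3 ⊕ 11 = 8.
P[4]: E(K, 3) = 7; 5 ⊕ 7 = 2.
P[5]: E(K, 5) = 9; 11 ⊕ 9 = 2.

P[0] = 2, P[1] = 14, P[2] = 3, P[3] = 8, P[4] = 2, P[5] = 2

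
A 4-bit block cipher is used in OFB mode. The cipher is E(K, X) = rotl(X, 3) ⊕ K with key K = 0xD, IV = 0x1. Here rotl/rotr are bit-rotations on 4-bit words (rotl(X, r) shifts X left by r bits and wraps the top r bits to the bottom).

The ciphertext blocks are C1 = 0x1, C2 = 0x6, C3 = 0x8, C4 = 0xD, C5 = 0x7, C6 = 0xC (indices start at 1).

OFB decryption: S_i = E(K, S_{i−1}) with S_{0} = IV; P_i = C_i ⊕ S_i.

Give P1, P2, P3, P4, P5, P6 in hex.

P1: S = E(K, 0x1) = 0x5; 0x1 ⊕ 0x5 = 0x4.
P2: S = E(K, 0x5) = 0x7; 0x6 ⊕ 0x7 = 0x1.
P3: S = E(K, 0x7) = 0x6; 0x8 ⊕ 0x6 = 0xE.
P4: S = E(K, 0x6) = 0xE; 0xD ⊕ 0xE = 0x3.
P5: S = E(K, 0xE) = 0xA; 0x7 ⊕ 0xA = 0xD.
P6: S = E(K, 0xA) = 0x8; 0xC ⊕ 0x8 = 0x4.

P1 = 0x4, P2 = 0x1, P3 = 0xE, P4 = 0x3, P5 = 0xD, P6 = 0x4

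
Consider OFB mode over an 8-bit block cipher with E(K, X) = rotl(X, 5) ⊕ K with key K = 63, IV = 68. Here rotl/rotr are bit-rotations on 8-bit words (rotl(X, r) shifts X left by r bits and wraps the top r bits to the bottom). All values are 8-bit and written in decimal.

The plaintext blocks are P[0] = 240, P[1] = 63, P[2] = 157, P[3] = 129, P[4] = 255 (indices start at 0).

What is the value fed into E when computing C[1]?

183

OFB encryption: S_i = E(K, S_{i−1}) with S_{−1} = IV; C_i = P_i ⊕ S_i.
C[0]: S = E(K, 68) = 183; 240 ⊕ 183 = 71.
C[1]: S = E(K, 183) = 201; 63 ⊕ 201 = 246.
So the input to E for block [1] is 183.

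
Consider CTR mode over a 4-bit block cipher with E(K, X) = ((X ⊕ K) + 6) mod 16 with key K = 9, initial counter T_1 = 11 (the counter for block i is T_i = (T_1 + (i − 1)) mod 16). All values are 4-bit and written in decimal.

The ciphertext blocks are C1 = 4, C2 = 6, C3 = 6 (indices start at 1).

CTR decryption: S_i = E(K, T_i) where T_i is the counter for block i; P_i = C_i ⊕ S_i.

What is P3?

P3 = 12

P3: T = 13, S = E(K, T) = 10; 6 ⊕ 10 = 12.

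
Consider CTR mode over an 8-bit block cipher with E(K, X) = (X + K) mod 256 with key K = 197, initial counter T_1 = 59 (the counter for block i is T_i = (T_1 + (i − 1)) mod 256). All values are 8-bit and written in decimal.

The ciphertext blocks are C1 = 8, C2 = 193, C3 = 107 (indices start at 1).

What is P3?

CTR decryption: S_i = E(K, T_i) where T_i is the counter for block i; P_i = C_i ⊕ S_i.
P3: T = 61, S = E(K, T) = 2; 107 ⊕ 2 = 105.

P3 = 105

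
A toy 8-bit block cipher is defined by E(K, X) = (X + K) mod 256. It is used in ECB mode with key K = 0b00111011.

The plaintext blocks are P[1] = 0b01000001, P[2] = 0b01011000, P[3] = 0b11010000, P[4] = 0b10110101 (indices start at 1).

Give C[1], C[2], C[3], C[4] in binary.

C[1] = 0b01111100, C[2] = 0b10010011, C[3] = 0b00001011, C[4] = 0b11110000

ECB encryption: C_i = E(K, P_i).
C[1]: E(K, 0b01000001) = 0b01111100.
C[2]: E(K, 0b01011000) = 0b10010011.
C[3]: E(K, 0b11010000) = 0b00001011.
C[4]: E(K, 0b10110101) = 0b11110000.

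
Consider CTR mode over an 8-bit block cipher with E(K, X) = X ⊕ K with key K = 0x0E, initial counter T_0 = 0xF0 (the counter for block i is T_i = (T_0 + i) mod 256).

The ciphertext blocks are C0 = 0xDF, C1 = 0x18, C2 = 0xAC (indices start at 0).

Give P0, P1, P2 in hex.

P0 = 0x21, P1 = 0xE7, P2 = 0x50

CTR decryption: S_i = E(K, T_i) where T_i is the counter for block i; P_i = C_i ⊕ S_i.
P0: T = 0xF0, S = E(K, T) = 0xFE; 0xDF ⊕ 0xFE = 0x21.
P1: T = 0xF1, S = E(K, T) = 0xFF; 0x18 ⊕ 0xFF = 0xE7.
P2: T = 0xF2, S = E(K, T) = 0xFC; 0xAC ⊕ 0xFC = 0x50.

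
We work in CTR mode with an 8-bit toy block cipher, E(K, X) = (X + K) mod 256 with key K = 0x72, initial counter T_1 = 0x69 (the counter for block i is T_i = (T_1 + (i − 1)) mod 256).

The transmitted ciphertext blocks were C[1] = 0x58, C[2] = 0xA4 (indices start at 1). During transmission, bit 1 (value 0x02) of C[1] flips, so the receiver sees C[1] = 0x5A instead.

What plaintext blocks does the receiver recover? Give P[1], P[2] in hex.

P[1] = 0x81, P[2] = 0x78

CTR decryption: S_i = E(K, T_i) where T_i is the counter for block i; P_i = C_i ⊕ S_i.
Only C[1] changed, to 0x5A. In CTR, a change in C_i flips the same bit in P_i only; the keystream is unaffected. Decrypting the received ciphertext:
P[1]: T = 0x69, S = E(K, T) = 0xDB; 0x5A ⊕ 0xDB = 0x81.
P[2]: T = 0x6A, S = E(K, T) = 0xDC; 0xA4 ⊕ 0xDC = 0x78.
Blocks that differ from the original plaintext: P[1].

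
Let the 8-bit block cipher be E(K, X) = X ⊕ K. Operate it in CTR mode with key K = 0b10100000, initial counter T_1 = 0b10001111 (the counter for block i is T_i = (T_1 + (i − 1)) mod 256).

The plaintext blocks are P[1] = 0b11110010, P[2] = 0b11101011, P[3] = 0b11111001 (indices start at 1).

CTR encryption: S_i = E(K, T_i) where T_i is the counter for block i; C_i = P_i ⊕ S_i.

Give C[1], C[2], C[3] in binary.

C[1] = 0b11011101, C[2] = 0b11011011, C[3] = 0b11001000

C[1]: T = 0b10001111, S = E(K, T) = 0b00101111; 0b11110010 ⊕ 0b00101111 = 0b11011101.
C[2]: T = 0b10010000, S = E(K, T) = 0b00110000; 0b11101011 ⊕ 0b00110000 = 0b11011011.
C[3]: T = 0b10010001, S = E(K, T) = 0b00110001; 0b11111001 ⊕ 0b00110001 = 0b11001000.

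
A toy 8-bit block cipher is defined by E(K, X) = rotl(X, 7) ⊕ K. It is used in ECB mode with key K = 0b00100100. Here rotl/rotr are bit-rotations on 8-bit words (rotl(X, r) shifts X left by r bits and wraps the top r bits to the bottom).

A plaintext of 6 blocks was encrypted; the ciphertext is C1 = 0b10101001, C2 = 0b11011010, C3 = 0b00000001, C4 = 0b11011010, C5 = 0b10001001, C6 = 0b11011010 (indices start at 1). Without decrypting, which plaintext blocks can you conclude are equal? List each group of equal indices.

P2 = P4 = P6

ECB encrypts each block independently with the same key, so equal ciphertext blocks imply equal plaintext blocks.
C2 = C4 = C6 = 0b11011010, so P2 = P4 = P6.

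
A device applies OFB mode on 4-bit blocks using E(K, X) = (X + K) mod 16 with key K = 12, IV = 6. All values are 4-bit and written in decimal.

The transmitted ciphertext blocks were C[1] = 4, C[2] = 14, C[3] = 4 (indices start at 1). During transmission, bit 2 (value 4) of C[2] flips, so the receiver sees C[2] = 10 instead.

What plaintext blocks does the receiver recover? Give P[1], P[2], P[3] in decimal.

P[1] = 6, P[2] = 4, P[3] = 14

OFB decryption: S_i = E(K, S_{i−1}) with S_{0} = IV; P_i = C_i ⊕ S_i.
Only C[2] changed, to 10. In OFB, a change in C_i flips the same bit in P_i only; the keystream is unaffected. Decrypting the received ciphertext:
P[1]: S = E(K, 6) = 2; 4 ⊕ 2 = 6.
P[2]: S = E(K, 2) = 14; 10 ⊕ 14 = 4.
P[3]: S = E(K, 14) = 10; 4 ⊕ 10 = 14.
Blocks that differ from the original plaintext: P[2].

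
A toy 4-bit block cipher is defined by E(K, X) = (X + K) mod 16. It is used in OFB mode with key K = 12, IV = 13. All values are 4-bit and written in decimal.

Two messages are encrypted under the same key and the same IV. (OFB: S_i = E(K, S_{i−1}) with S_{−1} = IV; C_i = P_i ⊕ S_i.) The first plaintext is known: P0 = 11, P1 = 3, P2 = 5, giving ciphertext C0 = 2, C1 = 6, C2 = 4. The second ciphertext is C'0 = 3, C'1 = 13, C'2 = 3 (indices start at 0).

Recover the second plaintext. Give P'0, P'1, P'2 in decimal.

In OFB with a reused IV, both messages share the same keystream S_i, so C_i ⊕ C'_i = P_i ⊕ P'_i and thus P'_i = P_i ⊕ C_i ⊕ C'_i.
P'0: 11 ⊕ 2 ⊕ 3 = 10.
P'1: 3 ⊕ 6 ⊕ 13 = 8.
P'2: 5 ⊕ 4 ⊕ 3 = 2.

P'0 = 10, P'1 = 8, P'2 = 2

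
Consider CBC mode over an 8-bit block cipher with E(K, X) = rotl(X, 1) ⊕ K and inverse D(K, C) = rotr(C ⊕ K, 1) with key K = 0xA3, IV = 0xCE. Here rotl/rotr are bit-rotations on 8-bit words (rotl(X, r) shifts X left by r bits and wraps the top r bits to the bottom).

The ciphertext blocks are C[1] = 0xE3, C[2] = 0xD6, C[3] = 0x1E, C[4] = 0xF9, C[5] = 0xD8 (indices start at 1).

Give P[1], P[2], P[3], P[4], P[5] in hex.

CBC decryption: P_i = D(K, C_i) ⊕ C_{i−1}, with C_{0} = IV.
P[1]: D(K, 0xE3) = 0x20; 0x20 ⊕ 0xCE = 0xEE.
P[2]: D(K, 0xD6) = 0xBA; 0xBA ⊕ 0xE3 = 0x59.
P[3]: D(K, 0x1E) = 0xDE; 0xDE ⊕ 0xD6 = 0x08.
P[4]: D(K, 0xF9) = 0x2D; 0x2D ⊕ 0x1E = 0x33.
P[5]: D(K, 0xD8) = 0xBD; 0xBD ⊕ 0xF9 = 0x44.

P[1] = 0xEE, P[2] = 0x59, P[3] = 0x08, P[4] = 0x33, P[5] = 0x44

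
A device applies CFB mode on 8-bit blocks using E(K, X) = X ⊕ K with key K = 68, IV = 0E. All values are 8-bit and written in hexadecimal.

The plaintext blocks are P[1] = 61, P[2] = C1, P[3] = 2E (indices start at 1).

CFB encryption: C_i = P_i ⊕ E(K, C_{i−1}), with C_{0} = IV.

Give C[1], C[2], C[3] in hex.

C[1]: E(K, 0E) = 66; 61 ⊕ 66 = 07.
C[2]: E(K, 07) = 6F; C1 ⊕ 6F = AE.
C[3]: E(K, AE) = C6; 2E ⊕ C6 = E8.

C[1] = 07, C[2] = AE, C[3] = E8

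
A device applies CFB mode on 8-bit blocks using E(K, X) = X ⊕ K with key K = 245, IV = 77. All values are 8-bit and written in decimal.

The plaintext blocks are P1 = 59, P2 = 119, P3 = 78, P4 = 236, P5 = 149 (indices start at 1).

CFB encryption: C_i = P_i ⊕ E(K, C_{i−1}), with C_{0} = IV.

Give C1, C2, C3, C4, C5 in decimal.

C1 = 131, C2 = 1, C3 = 186, C4 = 163, C5 = 195

C1: E(K, 77) = 184; 59 ⊕ 184 = 131.
C2: E(K, 131) = 118; 119 ⊕ 118 = 1.
C3: E(K, 1) = 244; 78 ⊕ 244 = 186.
C4: E(K, 186) = 79; 236 ⊕ 79 = 163.
C5: E(K, 163) = 86; 149 ⊕ 86 = 195.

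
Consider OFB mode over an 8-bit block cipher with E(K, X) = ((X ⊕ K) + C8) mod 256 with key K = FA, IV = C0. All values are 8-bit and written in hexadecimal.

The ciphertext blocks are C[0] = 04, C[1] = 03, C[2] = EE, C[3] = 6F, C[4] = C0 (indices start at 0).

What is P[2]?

OFB decryption: S_i = E(K, S_{i−1}) with S_{−1} = IV; P_i = C_i ⊕ S_i.
P[0]: S = E(K, C0) = 02; 04 ⊕ 02 = 06.
P[1]: S = E(K, 02) = C0; 03 ⊕ C0 = C3.
P[2]: S = E(K, C0) = 02; EE ⊕ 02 = EC.

P[2] = EC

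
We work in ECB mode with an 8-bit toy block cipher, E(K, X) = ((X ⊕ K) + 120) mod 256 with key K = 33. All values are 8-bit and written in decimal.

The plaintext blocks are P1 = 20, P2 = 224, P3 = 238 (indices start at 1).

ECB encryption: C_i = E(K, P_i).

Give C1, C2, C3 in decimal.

C1: E(K, 20) = 173.
C2: E(K, 224) = 57.
C3: E(K, 238) = 71.

C1 = 173, C2 = 57, C3 = 71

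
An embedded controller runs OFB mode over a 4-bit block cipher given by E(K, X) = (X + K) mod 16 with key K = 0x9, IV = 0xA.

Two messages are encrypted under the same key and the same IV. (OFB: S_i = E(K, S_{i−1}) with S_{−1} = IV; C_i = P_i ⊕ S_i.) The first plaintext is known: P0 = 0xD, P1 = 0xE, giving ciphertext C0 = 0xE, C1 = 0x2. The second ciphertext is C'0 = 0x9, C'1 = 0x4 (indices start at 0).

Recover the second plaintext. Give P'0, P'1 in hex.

In OFB with a reused IV, both messages share the same keystream S_i, so C_i ⊕ C'_i = P_i ⊕ P'_i and thus P'_i = P_i ⊕ C_i ⊕ C'_i.
P'0: 0xD ⊕ 0xE ⊕ 0x9 = 0xA.
P'1: 0xE ⊕ 0x2 ⊕ 0x4 = 0x8.

P'0 = 0xA, P'1 = 0x8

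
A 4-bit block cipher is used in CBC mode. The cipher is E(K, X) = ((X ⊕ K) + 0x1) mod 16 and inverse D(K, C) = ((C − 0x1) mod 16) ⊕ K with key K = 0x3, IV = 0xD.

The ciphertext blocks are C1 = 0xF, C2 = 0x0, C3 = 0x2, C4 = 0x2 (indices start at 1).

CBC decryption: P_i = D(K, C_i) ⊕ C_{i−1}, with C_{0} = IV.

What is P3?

P3 = 0x2

P3: D(K, 0x2) = 0x2; 0x2 ⊕ 0x0 = 0x2.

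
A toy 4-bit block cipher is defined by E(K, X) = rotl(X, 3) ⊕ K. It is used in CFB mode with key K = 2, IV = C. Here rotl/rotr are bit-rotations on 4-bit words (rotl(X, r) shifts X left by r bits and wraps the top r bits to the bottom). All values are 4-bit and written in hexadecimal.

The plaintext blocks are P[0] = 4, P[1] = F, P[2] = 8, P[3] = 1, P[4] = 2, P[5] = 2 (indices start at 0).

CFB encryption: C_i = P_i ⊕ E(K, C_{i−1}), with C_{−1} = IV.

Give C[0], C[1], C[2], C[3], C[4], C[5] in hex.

C[0] = 0, C[1] = D, C[2] = 4, C[3] = 1, C[4] = 8, C[5] = 4

C[0]: E(K, C) = 4; 4 ⊕ 4 = 0.
C[1]: E(K, 0) = 2; F ⊕ 2 = D.
C[2]: E(K, D) = C; 8 ⊕ C = 4.
C[3]: E(K, 4) = 0; 1 ⊕ 0 = 1.
C[4]: E(K, 1) = A; 2 ⊕ A = 8.
C[5]: E(K, 8) = 6; 2 ⊕ 6 = 4.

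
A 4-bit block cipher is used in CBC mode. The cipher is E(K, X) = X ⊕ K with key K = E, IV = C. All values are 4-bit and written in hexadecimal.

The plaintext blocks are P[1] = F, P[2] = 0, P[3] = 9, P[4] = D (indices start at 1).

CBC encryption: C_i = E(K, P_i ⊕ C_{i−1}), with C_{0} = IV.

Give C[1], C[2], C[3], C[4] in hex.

C[1] = D, C[2] = 3, C[3] = 4, C[4] = 7

C[1]: P[1] ⊕ C = 3; E(K, 3) = D.
C[2]: P[2] ⊕ D = D; E(K, D) = 3.
C[3]: P[3] ⊕ 3 = A; E(K, A) = 4.
C[4]: P[4] ⊕ 4 = 9; E(K, 9) = 7.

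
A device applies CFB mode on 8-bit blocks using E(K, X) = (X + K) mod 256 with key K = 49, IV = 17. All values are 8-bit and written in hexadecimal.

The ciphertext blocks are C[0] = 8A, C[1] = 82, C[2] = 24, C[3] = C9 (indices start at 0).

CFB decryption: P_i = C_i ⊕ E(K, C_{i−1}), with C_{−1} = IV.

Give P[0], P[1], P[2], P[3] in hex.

P[0] = EA, P[1] = 51, P[2] = EF, P[3] = A4

P[0]: E(K, 17) = 60; 8A ⊕ 60 = EA.
P[1]: E(K, 8A) = D3; 82 ⊕ D3 = 51.
P[2]: E(K, 82) = CB; 24 ⊕ CB = EF.
P[3]: E(K, 24) = 6D; C9 ⊕ 6D = A4.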